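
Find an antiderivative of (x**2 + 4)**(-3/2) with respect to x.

x/(4*sqrt(x**2 + 4)) + C

Substitute x = 2·tan(θ), so dx = 2·sec(θ)^2 dθ and the radical becomes sqrt(x**2 + 4) = 2·sec(θ) by the Pythagorean identity.
Integrate the resulting trig expression in θ, then back-substitute tan(θ) = x/2, sec(θ) = sqrt(x**2 + 4)/2 (absorbing any constant into C).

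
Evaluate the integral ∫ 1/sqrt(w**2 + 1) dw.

log(w + sqrt(w**2 + 1)) + C

Substitute w = tan(θ), so dw = sec(θ)^2 dθ and the radical becomes sqrt(w**2 + 1) = sec(θ) by the Pythagorean identity.
Integrate the resulting trig expression in θ, then back-substitute tan(θ) = w, sec(θ) = sqrt(w**2 + 1) (absorbing any constant into C).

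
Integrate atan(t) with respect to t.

Use integration by parts with u = arctan(t), dv = dt.
Then du = 1/(t**2 + 1) dt.

t*atan(t) - log(t**2 + 1)/2 + C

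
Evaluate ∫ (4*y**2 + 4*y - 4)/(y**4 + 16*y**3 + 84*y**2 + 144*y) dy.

-log(y)/36 - 11*log(y + 4)/4 + 25*log(y + 6)/9 - 29/(3*y + 18) + C

Factor the denominator: y*(y + 4)*(y + 6)**2.
Partial-fraction decomposition: 25/(9*(y + 6)) + 29/(3*(y + 6)**2) - 11/(4*(y + 4)) - 1/(36*y).
Integrate each term; A/(y−a) gives A·log|y−a|; A/(y−a)² gives −A/(y−a).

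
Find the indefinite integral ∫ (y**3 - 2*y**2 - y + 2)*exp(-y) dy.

Use integration by parts with u = y**3 - 2*y**2 - y + 2, dv = exp(-y) dy, so v = -exp(-y).
Apply parts 3 times (tabular method): alternate signs, differentiate u down to 0, integrate dv up.

(-y**3 - y**2 - y - 3)*exp(-y) + C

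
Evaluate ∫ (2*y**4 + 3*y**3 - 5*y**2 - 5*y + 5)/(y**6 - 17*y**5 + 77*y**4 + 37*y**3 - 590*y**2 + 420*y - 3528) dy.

-592172*log(y - 7)/70225 + 607*log(y - 6)/72 - 14*log(y + 3)/2925 + 1965*log(y**2 + 4)/584272 - 7777*atan(y/2)/292136 - 2778/(265*y - 1855) + C

Factor the denominator: (y - 7)**2*(y - 6)*(y + 3)*(y**2 + 4).
Partial-fraction decomposition: (1965*y - 15554)/(292136*(y**2 + 4)) - 14/(2925*(y + 3)) + 607/(72*(y - 6)) - 592172/(70225*(y - 7)) + 2778/(265*(y - 7)**2).
Integrate each term; A/(y−a) gives A·log|y−a|; the (By+D)/(y²+p²) term gives a log and an atan.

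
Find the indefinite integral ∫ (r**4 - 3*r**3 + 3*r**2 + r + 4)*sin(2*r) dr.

Use integration by parts with u = r**4 - 3*r**3 + 3*r**2 + r + 4, dv = sin(2*r) dr, so v = -cos(2*r)/2.
Apply parts 4 times (tabular method): alternate signs, differentiate u down to 0, integrate dv up.

-r**4*cos(2*r)/2 + r**3*sin(2*r) + 3*r**3*cos(2*r)/2 - 9*r**2*sin(2*r)/4 - 11*r*cos(2*r)/4 + 11*sin(2*r)/8 - 2*cos(2*r) + C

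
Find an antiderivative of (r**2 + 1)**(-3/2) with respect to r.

Substitute r = tan(θ), so dr = sec(θ)^2 dθ and the radical becomes sqrt(r**2 + 1) = sec(θ) by the Pythagorean identity.
Integrate the resulting trig expression in θ, then back-substitute tan(θ) = r, sec(θ) = sqrt(r**2 + 1) (absorbing any constant into C).

r/sqrt(r**2 + 1) + C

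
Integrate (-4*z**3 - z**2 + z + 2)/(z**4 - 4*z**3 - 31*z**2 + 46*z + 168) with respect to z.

Factor the denominator: (z - 7)*(z - 3)*(z + 2)*(z + 4).
Partial-fraction decomposition: -17/(11*(z + 4)) + 14/(45*(z + 2)) + 4/(5*(z - 3)) - 353/(99*(z - 7)).
Integrate each term: A/(z−a) contributes A·log|z−a|.

-353*log(z - 7)/99 + 4*log(z - 3)/5 + 14*log(z + 2)/45 - 17*log(z + 4)/11 + C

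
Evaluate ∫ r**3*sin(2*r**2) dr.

-r**2*cos(2*r**2)/4 + sin(2*r**2)/8 + C

Let u = r², du = 2r dr; rewrite as (1/2)∫ u^1·sin(2u) du.
Now integrate by parts 1 time.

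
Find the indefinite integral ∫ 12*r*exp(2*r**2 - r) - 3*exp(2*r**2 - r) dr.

3*exp(2*r**2 - r) + C

Let u = 2*r**2 - r, so du = (4*r - 1) dr.
Rewriting, the integral becomes 3·∫ e^u du = 3·e^u.
Substituting back, u = 2*r**2 - r.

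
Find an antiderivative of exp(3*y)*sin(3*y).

exp(3*y)*sin(3*y)/6 - exp(3*y)*cos(3*y)/6 + C

Let I denote the integral. Integrate by parts with u = sin(3*y), dv = exp(3*y) dy, so v = exp(3*y)/3: I = exp(3*y)*sin(3*y)/3 − ∫ exp(3*y)*cos(3*y) dy.
Apply parts again with u = cos(3*y), dv = exp(3*y) dy: ∫ exp(3*y)*cos(3*y) dy = exp(3*y)*cos(3*y)/3 + I. Substituting back brings back I: I = exp(3*y)*sin(3*y)/3 - exp(3*y)*cos(3*y)/3 − I.
Solving for I: (1 + 1)·I equals the remaining terms, so I = (1/2)·(exp(3*y)*sin(3*y)/3 - exp(3*y)*cos(3*y)/3).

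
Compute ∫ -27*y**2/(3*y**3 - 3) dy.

Let u = 3*y**3 - 3, so du = (9*y**2) dy.
Rewriting, the integral becomes -3·∫ 1/u du = -3·log(u).
Substituting back, u = 3*y**3 - 3.

-3*log(3*y**3 - 3) + C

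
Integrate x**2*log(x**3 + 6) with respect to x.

x**3*log(x**3 + 6)/3 - x**3/3 + 2*log(x**3 + 6) + C

Let u = x**3 + 6, so du = (3*x**2) dx.
The integral becomes (1/3)·∫ log(u) du; integrate by parts with u′=log(u), dv′=du.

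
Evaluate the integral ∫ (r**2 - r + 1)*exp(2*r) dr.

Use integration by parts with u = r**2 - r + 1, dv = exp(2*r) dr, so v = exp(2*r)/2.
Apply parts 2 times (tabular method): alternate signs, differentiate u down to 0, integrate dv up.

(r**2 - 2*r + 2)*exp(2*r)/2 + C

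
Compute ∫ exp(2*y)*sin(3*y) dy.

2*exp(2*y)*sin(3*y)/13 - 3*exp(2*y)*cos(3*y)/13 + C

Let I denote the integral. Integrate by parts with u = sin(3*y), dv = exp(2*y) dy, so v = exp(2*y)/2: I = exp(2*y)*sin(3*y)/2 − (3/2)·∫ exp(2*y)*cos(3*y) dy.
Apply parts again with u = cos(3*y), dv = exp(2*y) dy: ∫ exp(2*y)*cos(3*y) dy = exp(2*y)*cos(3*y)/2 + (3/2)·I. Substituting back brings back I: I = exp(2*y)*sin(3*y)/2 - 3*exp(2*y)*cos(3*y)/4 − (9/4)·I.
Solving for I: (1 + 9/4)·I equals the remaining terms, so I = (4/13)·(exp(2*y)*sin(3*y)/2 - 3*exp(2*y)*cos(3*y)/4).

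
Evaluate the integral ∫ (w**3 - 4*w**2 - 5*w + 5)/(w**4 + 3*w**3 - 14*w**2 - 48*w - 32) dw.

Factor the denominator: (w - 4)*(w + 1)*(w + 2)*(w + 4).
Partial-fraction decomposition: 103/(48*(w + 4)) - 3/(4*(w + 2)) - 1/(3*(w + 1)) - 1/(16*(w - 4)).
Integrate each term: A/(w−a) contributes A·log|w−a|.

-log(w - 4)/16 - log(w + 1)/3 - 3*log(w + 2)/4 + 103*log(w + 4)/48 + C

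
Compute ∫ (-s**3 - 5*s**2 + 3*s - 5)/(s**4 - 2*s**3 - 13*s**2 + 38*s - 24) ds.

Factor the denominator: (s - 3)*(s - 2)*(s - 1)*(s + 4).
Partial-fraction decomposition: 11/(70*(s + 4)) - 4/(5*(s - 1)) + 9/(2*(s - 2)) - 34/(7*(s - 3)).
Integrate each term: A/(s−a) contributes A·log|s−a|.

-34*log(s - 3)/7 + 9*log(s - 2)/2 - 4*log(s - 1)/5 + 11*log(s + 4)/70 + C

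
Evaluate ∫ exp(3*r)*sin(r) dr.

Let I denote the integral. Integrate by parts with u = sin(r), dv = exp(3*r) dr, so v = exp(3*r)/3: I = exp(3*r)*sin(r)/3 − (1/3)·∫ exp(3*r)*cos(r) dr.
Apply parts again with u = cos(r), dv = exp(3*r) dr: ∫ exp(3*r)*cos(r) dr = exp(3*r)*cos(r)/3 + (1/3)·I. Substituting back brings back I: I = exp(3*r)*sin(r)/3 - exp(3*r)*cos(r)/9 − (1/9)·I.
Solving for I: (1 + 1/9)·I equals the remaining terms, so I = (9/10)·(exp(3*r)*sin(r)/3 - exp(3*r)*cos(r)/9).

3*exp(3*r)*sin(r)/10 - exp(3*r)*cos(r)/10 + C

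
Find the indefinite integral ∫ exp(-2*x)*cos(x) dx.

Let I denote the integral. Integrate by parts with u = cos(x), dv = exp(-2*x) dx, so v = -exp(-2*x)/2: I = -exp(-2*x)*cos(x)/2 − (1/2)·∫ exp(-2*x)*sin(x) dx.
Apply parts again with u = sin(x), dv = exp(-2*x) dx: ∫ exp(-2*x)*sin(x) dx = -exp(-2*x)*sin(x)/2 + (1/2)·I. Substituting back brings back I: I = exp(-2*x)*sin(x)/4 - exp(-2*x)*cos(x)/2 − (1/4)·I.
Solving for I: (1 + 1/4)·I equals the remaining terms, so I = (4/5)·(exp(-2*x)*sin(x)/4 - exp(-2*x)*cos(x)/2).

exp(-2*x)*sin(x)/5 - 2*exp(-2*x)*cos(x)/5 + C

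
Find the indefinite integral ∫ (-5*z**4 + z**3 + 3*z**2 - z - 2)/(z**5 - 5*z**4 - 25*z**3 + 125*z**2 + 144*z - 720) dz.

-733*log(z - 5)/36 + 587*log(z - 4)/28 - 89*log(z - 3)/21 + 101*log(z + 3)/84 - 647*log(z + 4)/252 + C

Factor the denominator: (z - 5)*(z - 4)*(z - 3)*(z + 3)*(z + 4).
Partial-fraction decomposition: -647/(252*(z + 4)) + 101/(84*(z + 3)) - 89/(21*(z - 3)) + 587/(28*(z - 4)) - 733/(36*(z - 5)).
Integrate each term: A/(z−a) contributes A·log|z−a|.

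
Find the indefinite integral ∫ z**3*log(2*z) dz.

Use integration by parts with u = log(2*z), dv = z**3 dz.
Then du = 1/z dz and v = z**4/4.

z**4*(log(z) + log(2))/4 - z**4/16 + C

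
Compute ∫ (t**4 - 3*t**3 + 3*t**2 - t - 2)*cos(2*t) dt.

t**4*sin(2*t)/2 - 3*t**3*sin(2*t)/2 + t**3*cos(2*t) - 9*t**2*cos(2*t)/4 + 7*t*sin(2*t)/4 - sin(2*t) + 7*cos(2*t)/8 + C

Use integration by parts with u = t**4 - 3*t**3 + 3*t**2 - t - 2, dv = cos(2*t) dt, so v = sin(2*t)/2.
Apply parts 4 times (tabular method): alternate signs, differentiate u down to 0, integrate dv up.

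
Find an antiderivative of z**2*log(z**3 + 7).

Let u = z**3 + 7, so du = (3*z**2) dz.
The integral becomes (1/3)·∫ log(u) du; integrate by parts with u′=log(u), dv′=du.

z**3*log(z**3 + 7)/3 - z**3/3 + 7*log(z**3 + 7)/3 + C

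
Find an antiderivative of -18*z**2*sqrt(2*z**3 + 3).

Let u = 2*z**3 + 3, so du = (6*z**2) dz.
Rewriting, the integral becomes -3·∫ √u du = -3·(2/3)u^(3/2).
Substituting back, u = 2*z**3 + 3.

-2*(2*z**3 + 3)**(3/2) + C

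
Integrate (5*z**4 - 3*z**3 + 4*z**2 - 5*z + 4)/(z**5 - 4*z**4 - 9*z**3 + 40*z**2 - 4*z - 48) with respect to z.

284*log(z - 4)/35 - 332*log(z - 2)/75 - 7*log(z + 1)/30 + 541*log(z + 3)/350 + 11/(5*z - 10) + C

Factor the denominator: (z - 4)*(z - 2)**2*(z + 1)*(z + 3).
Partial-fraction decomposition: 541/(350*(z + 3)) - 7/(30*(z + 1)) - 332/(75*(z - 2)) - 11/(5*(z - 2)**2) + 284/(35*(z - 4)).
Integrate each term; A/(z−a) gives A·log|z−a|; A/(z−a)² gives −A/(z−a).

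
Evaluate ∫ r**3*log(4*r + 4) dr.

r**4*log(4*r + 4)/4 - r**4/16 + r**3/12 - r**2/8 + r/4 - log(r + 1)/4 + C

Use integration by parts with u = log(4*r + 4), dv = r**3 dr.
Then du = 4/(4*r + 4) dr and v = r**4/4.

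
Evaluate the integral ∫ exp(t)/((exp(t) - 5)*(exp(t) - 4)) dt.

Let u = e^t, du = e^t dt.
The integral becomes ∫ du/((u-4)(u-5)); decompose into partial fractions.

log(exp(t) - 5) - log(exp(t) - 4) + C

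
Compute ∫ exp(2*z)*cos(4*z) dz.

exp(2*z)*sin(4*z)/5 + exp(2*z)*cos(4*z)/10 + C

Let I denote the integral. Integrate by parts with u = cos(4*z), dv = exp(2*z) dz, so v = exp(2*z)/2: I = exp(2*z)*cos(4*z)/2 + 2·∫ exp(2*z)*sin(4*z) dz.
Apply parts again with u = sin(4*z), dv = exp(2*z) dz: ∫ exp(2*z)*sin(4*z) dz = exp(2*z)*sin(4*z)/2 − 2·I. Substituting back brings back I: I = exp(2*z)*sin(4*z) + exp(2*z)*cos(4*z)/2 − 4·I.
Solving for I: (1 + 4)·I equals the remaining terms, so I = (1/5)·(exp(2*z)*sin(4*z) + exp(2*z)*cos(4*z)/2).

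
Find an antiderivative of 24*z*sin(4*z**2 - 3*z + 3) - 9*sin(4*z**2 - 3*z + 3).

-3*cos(4*z**2 - 3*z + 3) + C

Let u = 4*z**2 - 3*z + 3, so du = (8*z - 3) dz.
Rewriting, the integral becomes 3·∫ sin(u) du = 3·-cos(u).
Substituting back, u = 4*z**2 - 3*z + 3.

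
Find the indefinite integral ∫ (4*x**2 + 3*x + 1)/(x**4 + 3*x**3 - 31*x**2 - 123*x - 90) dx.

163*log(x - 6)/693 - log(x + 1)/28 + 7*log(x + 3)/9 - 43*log(x + 5)/44 + C

Factor the denominator: (x - 6)*(x + 1)*(x + 3)*(x + 5).
Partial-fraction decomposition: -43/(44*(x + 5)) + 7/(9*(x + 3)) - 1/(28*(x + 1)) + 163/(693*(x - 6)).
Integrate each term: A/(x−a) contributes A·log|x−a|.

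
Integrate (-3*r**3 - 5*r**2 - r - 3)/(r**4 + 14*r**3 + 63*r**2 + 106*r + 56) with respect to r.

Factor the denominator: (r + 1)*(r + 2)*(r + 4)*(r + 7).
Partial-fraction decomposition: -394/(45*(r + 7)) + 113/(18*(r + 4)) - 3/(10*(r + 2)) - 2/(9*(r + 1)).
Integrate each term: A/(r−a) contributes A·log|r−a|.

-2*log(r + 1)/9 - 3*log(r + 2)/10 + 113*log(r + 4)/18 - 394*log(r + 7)/45 + C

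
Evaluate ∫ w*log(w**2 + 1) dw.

Let u = w**2 + 1, so du = (2*w) dw.
The integral becomes (1/2)·∫ log(u) du; integrate by parts with u′=log(u), dv′=du.

w**2*log(w**2 + 1)/2 - w**2/2 + log(w**2 + 1)/2 + C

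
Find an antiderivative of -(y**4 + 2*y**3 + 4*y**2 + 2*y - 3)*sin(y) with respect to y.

y**4*cos(y) - 4*y**3*sin(y) + 2*y**3*cos(y) - 6*y**2*sin(y) - 8*y**2*cos(y) + 16*y*sin(y) - 10*y*cos(y) + 10*sin(y) + 13*cos(y) + C

Use integration by parts with u = y**4 + 2*y**3 + 4*y**2 + 2*y - 3, dv = -sin(y) dy, so v = cos(y).
Apply parts 4 times (tabular method): alternate signs, differentiate u down to 0, integrate dv up.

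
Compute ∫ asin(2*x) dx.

x*asin(2*x) + sqrt(-4*x**2 + 1)/2 + C

Use integration by parts with u = arcsin(2*x), dv = dx.
Then du = 2/sqrt(-4*x**2 + 1) dx.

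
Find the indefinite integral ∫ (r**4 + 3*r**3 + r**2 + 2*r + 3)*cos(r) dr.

Use integration by parts with u = r**4 + 3*r**3 + r**2 + 2*r + 3, dv = cos(r) dr, so v = sin(r).
Apply parts 4 times (tabular method): alternate signs, differentiate u down to 0, integrate dv up.

r**4*sin(r) + 3*r**3*sin(r) + 4*r**3*cos(r) - 11*r**2*sin(r) + 9*r**2*cos(r) - 16*r*sin(r) - 22*r*cos(r) + 25*sin(r) - 16*cos(r) + C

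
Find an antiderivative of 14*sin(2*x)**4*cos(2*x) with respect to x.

Let u = sin(2*x), so du = (2*cos(2*x)) dx.
Rewriting, the integral becomes 7·∫ u^4 du = 7·u^5/5.
Substituting back, u = sin(2*x).

7*sin(2*x)**5/5 + C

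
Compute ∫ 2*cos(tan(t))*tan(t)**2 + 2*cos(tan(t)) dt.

Let u = tan(t), so du = (tan(t)**2 + 1) dt.
Rewriting, the integral becomes 2·∫ cos(u) du = 2·sin(u).
Substituting back, u = tan(t).

2*sin(tan(t)) + C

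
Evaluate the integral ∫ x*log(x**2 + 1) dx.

x**2*log(x**2 + 1)/2 - x**2/2 + log(x**2 + 1)/2 + C

Let u = x**2 + 1, so du = (2*x) dx.
The integral becomes (1/2)·∫ log(u) du; integrate by parts with u′=log(u), dv′=du.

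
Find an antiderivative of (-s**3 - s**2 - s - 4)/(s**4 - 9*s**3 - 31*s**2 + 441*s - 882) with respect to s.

-403*log(s - 7)/56 + 262*log(s - 6)/39 - 43*log(s - 3)/120 - 297*log(s + 7)/1820 + C

Factor the denominator: (s - 7)*(s - 6)*(s - 3)*(s + 7).
Partial-fraction decomposition: -297/(1820*(s + 7)) - 43/(120*(s - 3)) + 262/(39*(s - 6)) - 403/(56*(s - 7)).
Integrate each term: A/(s−a) contributes A·log|s−a|.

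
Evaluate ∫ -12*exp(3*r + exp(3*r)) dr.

-4*exp(exp(3*r)) + C

Let u = exp(3*r), so du = (3*exp(3*r)) dr.
Rewriting, the integral becomes -4·∫ e^u du = -4·e^u.
Substituting back, u = exp(3*r).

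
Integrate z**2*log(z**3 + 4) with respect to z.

z**3*log(z**3 + 4)/3 - z**3/3 + 4*log(z**3 + 4)/3 + C

Let u = z**3 + 4, so du = (3*z**2) dz.
The integral becomes (1/3)·∫ log(u) du; integrate by parts with u′=log(u), dv′=du.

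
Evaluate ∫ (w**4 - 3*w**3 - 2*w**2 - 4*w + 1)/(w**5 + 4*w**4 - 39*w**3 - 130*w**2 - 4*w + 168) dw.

Factor the denominator: (w - 6)*(w - 1)*(w + 2)**2*(w + 7).
Partial-fraction decomposition: 3361/(2600*(w + 7)) - 6409/(14400*(w + 2)) + 41/(120*(w + 2)**2) + 7/(360*(w - 1)) + 553/(4160*(w - 6)).
Integrate each term; A/(w−a) gives A·log|w−a|; A/(w−a)² gives −A/(w−a).

553*log(w - 6)/4160 + 7*log(w - 1)/360 - 6409*log(w + 2)/14400 + 3361*log(w + 7)/2600 - 41/(120*w + 240) + C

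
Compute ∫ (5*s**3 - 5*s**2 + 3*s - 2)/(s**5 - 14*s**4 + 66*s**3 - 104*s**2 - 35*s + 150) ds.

-185*log(s - 5)/36 + 97*log(s - 3)/16 - 8*log(s - 2)/9 - 5*log(s + 1)/144 - 57/(4*s - 20) + C

Factor the denominator: (s - 5)**2*(s - 3)*(s - 2)*(s + 1).
Partial-fraction decomposition: -5/(144*(s + 1)) - 8/(9*(s - 2)) + 97/(16*(s - 3)) - 185/(36*(s - 5)) + 57/(4*(s - 5)**2).
Integrate each term; A/(s−a) gives A·log|s−a|; A/(s−a)² gives −A/(s−a).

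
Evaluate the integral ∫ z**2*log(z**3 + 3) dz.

z**3*log(z**3 + 3)/3 - z**3/3 + log(z**3 + 3) + C

Let u = z**3 + 3, so du = (3*z**2) dz.
The integral becomes (1/3)·∫ log(u) du; integrate by parts with u′=log(u), dv′=du.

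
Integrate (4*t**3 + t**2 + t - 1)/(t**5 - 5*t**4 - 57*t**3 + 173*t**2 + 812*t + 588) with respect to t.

Factor the denominator: (t - 7)**2*(t + 1)*(t + 2)*(t + 6).
Partial-fraction decomposition: -167/(676*(t + 6)) + 31/(324*(t + 2)) - 1/(64*(t + 1)) + 146297/(876096*(t - 7)) + 1427/(936*(t - 7)**2).
Integrate each term; A/(t−a) gives A·log|t−a|; A/(t−a)² gives −A/(t−a).

146297*log(t - 7)/876096 - log(t + 1)/64 + 31*log(t + 2)/324 - 167*log(t + 6)/676 - 1427/(936*t - 6552) + C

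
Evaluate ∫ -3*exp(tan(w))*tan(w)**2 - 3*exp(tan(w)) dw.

Let u = tan(w), so du = (tan(w)**2 + 1) dw.
Rewriting, the integral becomes -3·∫ e^u du = -3·e^u.
Substituting back, u = tan(w).

-3*exp(tan(w)) + C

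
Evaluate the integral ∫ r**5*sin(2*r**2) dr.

-r**4*cos(2*r**2)/4 + r**2*sin(2*r**2)/4 + cos(2*r**2)/8 + C

Let u = r², du = 2r dr; rewrite as (1/2)∫ u^2·sin(2u) du.
Now integrate by parts 2 times.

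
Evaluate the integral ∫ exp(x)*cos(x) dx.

exp(x)*sin(x)/2 + exp(x)*cos(x)/2 + C

Let I denote the integral. Integrate by parts with u = cos(x), dv = exp(x) dx, so v = exp(x): I = exp(x)*cos(x) + ∫ exp(x)*sin(x) dx.
Apply parts again with u = sin(x), dv = exp(x) dx: ∫ exp(x)*sin(x) dx = exp(x)*sin(x) − I. Substituting back brings back I: I = exp(x)*sin(x) + exp(x)*cos(x) − I.
Solving for I: (1 + 1)·I equals the remaining terms, so I = (1/2)·(exp(x)*sin(x) + exp(x)*cos(x)).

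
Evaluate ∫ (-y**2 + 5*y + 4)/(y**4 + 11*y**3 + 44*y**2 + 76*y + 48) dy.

12*log(y + 2) - 20*log(y + 3) + 8*log(y + 4) + 5/(y + 2) + C

Factor the denominator: (y + 2)**2*(y + 3)*(y + 4).
Partial-fraction decomposition: 8/(y + 4) - 20/(y + 3) + 12/(y + 2) - 5/(y + 2)**2.
Integrate each term; A/(y−a) gives A·log|y−a|; A/(y−a)² gives −A/(y−a).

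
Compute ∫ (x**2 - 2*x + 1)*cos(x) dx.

x**2*sin(x) - 2*x*sin(x) + 2*x*cos(x) - sin(x) - 2*cos(x) + C

Use integration by parts with u = x**2 - 2*x + 1, dv = cos(x) dx, so v = sin(x).
Apply parts 2 times (tabular method): alternate signs, differentiate u down to 0, integrate dv up.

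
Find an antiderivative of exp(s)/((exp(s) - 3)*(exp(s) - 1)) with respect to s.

Let u = e^s, du = e^s ds.
The integral becomes ∫ du/((u-3)(u-1)); decompose into partial fractions.

log(exp(s) - 3)/2 - log(exp(s) - 1)/2 + C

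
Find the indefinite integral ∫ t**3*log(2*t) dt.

t**4*(log(t) + log(2))/4 - t**4/16 + C

Use integration by parts with u = log(2*t), dv = t**3 dt.
Then du = 1/t dt and v = t**4/4.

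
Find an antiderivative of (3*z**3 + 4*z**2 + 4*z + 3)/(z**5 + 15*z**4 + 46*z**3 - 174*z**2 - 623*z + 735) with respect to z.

33*log(z - 3)/400 - 7*log(z - 1)/384 - 73*log(z + 5)/48 + 4661*log(z + 7)/3200 - 429/(80*z + 560) + C

Factor the denominator: (z - 3)*(z - 1)*(z + 5)*(z + 7)**2.
Partial-fraction decomposition: 4661/(3200*(z + 7)) + 429/(80*(z + 7)**2) - 73/(48*(z + 5)) - 7/(384*(z - 1)) + 33/(400*(z - 3)).
Integrate each term; A/(z−a) gives A·log|z−a|; A/(z−a)² gives −A/(z−a).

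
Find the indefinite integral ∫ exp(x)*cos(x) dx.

exp(x)*sin(x)/2 + exp(x)*cos(x)/2 + C

Let I denote the integral. Integrate by parts with u = cos(x), dv = exp(x) dx, so v = exp(x): I = exp(x)*cos(x) + ∫ exp(x)*sin(x) dx.
Apply parts again with u = sin(x), dv = exp(x) dx: ∫ exp(x)*sin(x) dx = exp(x)*sin(x) − I. Substituting back brings back I: I = exp(x)*sin(x) + exp(x)*cos(x) − I.
Solving for I: (1 + 1)·I equals the remaining terms, so I = (1/2)·(exp(x)*sin(x) + exp(x)*cos(x)).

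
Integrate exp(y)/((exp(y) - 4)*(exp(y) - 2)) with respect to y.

Let u = e^y, du = e^y dy.
The integral becomes ∫ du/((u-2)(u-4)); decompose into partial fractions.

log(exp(y) - 4)/2 - log(exp(y) - 2)/2 + C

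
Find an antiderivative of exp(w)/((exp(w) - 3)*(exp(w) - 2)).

log(exp(w) - 3) - log(exp(w) - 2) + C

Let u = e^w, du = e^w dw.
The integral becomes ∫ du/((u-3)(u-2)); decompose into partial fractions.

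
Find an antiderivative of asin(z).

Use integration by parts with u = arcsin(z), dv = dz.
Then du = 1/sqrt(-z**2 + 1) dz.

z*asin(z) + sqrt(-z**2 + 1) + C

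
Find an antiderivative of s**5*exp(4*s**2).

(8*s**4 - 4*s**2 + 1)*exp(4*s**2)/64 + C

Let u = s², du = 2s ds; rewrite as (1/2)∫ u^2·exp(4u) du.
Now integrate by parts 2 times.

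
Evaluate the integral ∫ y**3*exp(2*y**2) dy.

Let u = y², du = 2y dy; rewrite as (1/2)∫ u^1·exp(2u) du.
Now integrate by parts 1 time.

(2*y**2 - 1)*exp(2*y**2)/8 + C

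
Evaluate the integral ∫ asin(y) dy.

Use integration by parts with u = arcsin(y), dv = dy.
Then du = 1/sqrt(-y**2 + 1) dy.

y*asin(y) + sqrt(-y**2 + 1) + C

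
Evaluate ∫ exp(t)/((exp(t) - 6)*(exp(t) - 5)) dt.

Let u = e^t, du = e^t dt.
The integral becomes ∫ du/((u-5)(u-6)); decompose into partial fractions.

log(exp(t) - 6) - log(exp(t) - 5) + C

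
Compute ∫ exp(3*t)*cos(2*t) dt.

2*exp(3*t)*sin(2*t)/13 + 3*exp(3*t)*cos(2*t)/13 + C

Let I denote the integral. Integrate by parts with u = cos(2*t), dv = exp(3*t) dt, so v = exp(3*t)/3: I = exp(3*t)*cos(2*t)/3 + (2/3)·∫ exp(3*t)*sin(2*t) dt.
Apply parts again with u = sin(2*t), dv = exp(3*t) dt: ∫ exp(3*t)*sin(2*t) dt = exp(3*t)*sin(2*t)/3 − (2/3)·I. Substituting back brings back I: I = 2*exp(3*t)*sin(2*t)/9 + exp(3*t)*cos(2*t)/3 − (4/9)·I.
Solving for I: (1 + 4/9)·I equals the remaining terms, so I = (9/13)·(2*exp(3*t)*sin(2*t)/9 + exp(3*t)*cos(2*t)/3).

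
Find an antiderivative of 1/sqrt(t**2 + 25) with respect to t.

Substitute t = 5·tan(θ), so dt = 5·sec(θ)^2 dθ and the radical becomes sqrt(t**2 + 25) = 5·sec(θ) by the Pythagorean identity.
Integrate the resulting trig expression in θ, then back-substitute tan(θ) = t/5, sec(θ) = sqrt(t**2 + 25)/5 (absorbing any constant into C).

log(t + sqrt(t**2 + 25)) + C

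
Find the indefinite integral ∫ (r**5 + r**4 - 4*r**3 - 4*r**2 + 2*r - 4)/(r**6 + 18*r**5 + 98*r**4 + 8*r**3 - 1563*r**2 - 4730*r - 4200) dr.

482*log(r - 4)/18711 + 4*log(r + 2)/135 - 25*log(r + 3)/28 - 12847*log(r + 5)/972 + 828*log(r + 7)/55 - 1057/(54*r + 270) + C

Factor the denominator: (r - 4)*(r + 2)*(r + 3)*(r + 5)**2*(r + 7).
Partial-fraction decomposition: 828/(55*(r + 7)) - 12847/(972*(r + 5)) + 1057/(54*(r + 5)**2) - 25/(28*(r + 3)) + 4/(135*(r + 2)) + 482/(18711*(r - 4)).
Integrate each term; A/(r−a) gives A·log|r−a|; A/(r−a)² gives −A/(r−a).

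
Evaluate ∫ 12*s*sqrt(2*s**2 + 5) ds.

Let u = 2*s**2 + 5, so du = (4*s) ds.
Rewriting, the integral becomes 3·∫ √u du = 3·(2/3)u^(3/2).
Substituting back, u = 2*s**2 + 5.

2*(2*s**2 + 5)**(3/2) + C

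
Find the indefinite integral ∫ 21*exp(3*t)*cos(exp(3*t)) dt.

Let u = exp(3*t), so du = (3*exp(3*t)) dt.
Rewriting, the integral becomes 7·∫ cos(u) du = 7·sin(u).
Substituting back, u = exp(3*t).

7*sin(exp(3*t)) + C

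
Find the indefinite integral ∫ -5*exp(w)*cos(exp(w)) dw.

-5*sin(exp(w)) + C

Let u = exp(w), so du = (exp(w)) dw.
Rewriting, the integral becomes -5·∫ cos(u) du = -5·sin(u).
Substituting back, u = exp(w).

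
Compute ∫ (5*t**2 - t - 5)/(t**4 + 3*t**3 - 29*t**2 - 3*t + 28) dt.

71*log(t - 4)/165 + log(t - 1)/48 + log(t + 1)/60 - 247*log(t + 7)/528 + C

Factor the denominator: (t - 4)*(t - 1)*(t + 1)*(t + 7).
Partial-fraction decomposition: -247/(528*(t + 7)) + 1/(60*(t + 1)) + 1/(48*(t - 1)) + 71/(165*(t - 4)).
Integrate each term: A/(t−a) contributes A·log|t−a|.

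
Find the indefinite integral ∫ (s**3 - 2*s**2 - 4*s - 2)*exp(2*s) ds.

Use integration by parts with u = s**3 - 2*s**2 - 4*s - 2, dv = exp(2*s) ds, so v = exp(2*s)/2.
Apply parts 3 times (tabular method): alternate signs, differentiate u down to 0, integrate dv up.

(4*s**3 - 14*s**2 - 2*s - 7)*exp(2*s)/8 + C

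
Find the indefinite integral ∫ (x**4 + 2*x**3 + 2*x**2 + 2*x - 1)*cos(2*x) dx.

x**4*sin(2*x)/2 + x**3*sin(2*x) + x**3*cos(2*x) - x**2*sin(2*x)/2 + 3*x**2*cos(2*x)/2 - x*sin(2*x)/2 - x*cos(2*x)/2 - sin(2*x)/4 - cos(2*x)/4 + C

Use integration by parts with u = x**4 + 2*x**3 + 2*x**2 + 2*x - 1, dv = cos(2*x) dx, so v = sin(2*x)/2.
Apply parts 4 times (tabular method): alternate signs, differentiate u down to 0, integrate dv up.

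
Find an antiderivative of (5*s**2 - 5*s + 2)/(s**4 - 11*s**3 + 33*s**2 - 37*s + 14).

53*log(s - 7)/45 - 12*log(s - 2)/5 + 11*log(s - 1)/9 - 1/(3*s - 3) + C

Factor the denominator: (s - 7)*(s - 2)*(s - 1)**2.
Partial-fraction decomposition: 11/(9*(s - 1)) + 1/(3*(s - 1)**2) - 12/(5*(s - 2)) + 53/(45*(s - 7)).
Integrate each term; A/(s−a) gives A·log|s−a|; A/(s−a)² gives −A/(s−a).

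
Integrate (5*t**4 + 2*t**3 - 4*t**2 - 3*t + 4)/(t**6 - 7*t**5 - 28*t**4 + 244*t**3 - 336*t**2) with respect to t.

log(t)/3528 + 12478*log(t - 7)/9555 - 167*log(t - 4)/120 + 39*log(t - 2)/160 - 2963*log(t + 6)/18720 + 1/(84*t) + C

Factor the denominator: t**2*(t - 7)*(t - 4)*(t - 2)*(t + 6).
Partial-fraction decomposition: -2963/(18720*(t + 6)) + 39/(160*(t - 2)) - 167/(120*(t - 4)) + 12478/(9555*(t - 7)) + 1/(3528*t) - 1/(84*t**2).
Integrate each term; A/(t−a) gives A·log|t−a|; A/(t−a)² gives −A/(t−a).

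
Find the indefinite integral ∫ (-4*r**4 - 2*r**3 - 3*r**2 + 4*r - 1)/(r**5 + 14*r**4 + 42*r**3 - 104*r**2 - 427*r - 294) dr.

-197*log(r - 3)/1000 + 5*log(r + 1)/72 - 69*log(r + 2)/125 - 7471*log(r + 7)/2250 - 4547/(150*r + 1050) + C

Factor the denominator: (r - 3)*(r + 1)*(r + 2)*(r + 7)**2.
Partial-fraction decomposition: -7471/(2250*(r + 7)) + 4547/(150*(r + 7)**2) - 69/(125*(r + 2)) + 5/(72*(r + 1)) - 197/(1000*(r - 3)).
Integrate each term; A/(r−a) gives A·log|r−a|; A/(r−a)² gives −A/(r−a).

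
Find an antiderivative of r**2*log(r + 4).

Use integration by parts with u = log(r + 4), dv = r**2 dr.
Then du = 1/(r + 4) dr and v = r**3/3.

r**3*log(r + 4)/3 - r**3/9 + 2*r**2/3 - 16*r/3 + 64*log(r + 4)/3 + C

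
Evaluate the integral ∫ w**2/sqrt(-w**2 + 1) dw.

-w*sqrt(-w**2 + 1)/2 + asin(w)/2 + C

Substitute w = sin(θ), so dw = cos(θ) dθ and the radical becomes sqrt(-w**2 + 1) = cos(θ) by the Pythagorean identity.
Integrate the resulting trig expression in θ, then back-substitute θ = asin(w), sin(θ) = w, cos(θ) = sqrt(-w**2 + 1) (absorbing any constant into C).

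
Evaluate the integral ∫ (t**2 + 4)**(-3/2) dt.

t/(4*sqrt(t**2 + 4)) + C

Substitute t = 2·tan(θ), so dt = 2·sec(θ)^2 dθ and the radical becomes sqrt(t**2 + 4) = 2·sec(θ) by the Pythagorean identity.
Integrate the resulting trig expression in θ, then back-substitute tan(θ) = t/2, sec(θ) = sqrt(t**2 + 4)/2 (absorbing any constant into C).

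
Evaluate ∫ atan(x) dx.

x*atan(x) - log(x**2 + 1)/2 + C

Use integration by parts with u = arctan(x), dv = dx.
Then du = 1/(x**2 + 1) dx.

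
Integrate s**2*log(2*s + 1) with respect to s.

Use integration by parts with u = log(2*s + 1), dv = s**2 ds.
Then du = 2/(2*s + 1) ds and v = s**3/3.

s**3*log(2*s + 1)/3 - s**3/9 + s**2/12 - s/12 + log(2*s + 1)/24 + C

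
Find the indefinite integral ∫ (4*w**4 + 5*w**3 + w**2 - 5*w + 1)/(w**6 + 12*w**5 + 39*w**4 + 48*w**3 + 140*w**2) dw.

Factor the denominator: w**2*(w + 5)*(w + 7)*(w**2 + 4).
Partial-fraction decomposition: (1507*w - 691)/(6148*(w**2 + 4)) - 3987/(2597*(w + 7)) + 963/(725*(w + 5)) - 187/(4900*w) + 1/(140*w**2).
Integrate each term; A/(w−a) gives A·log|w−a|; the (Bw+D)/(w²+p²) term gives a log and an atan.

-187*log(w)/4900 + 963*log(w + 5)/725 - 3987*log(w + 7)/2597 + 1507*log(w**2 + 4)/12296 - 691*atan(w/2)/12296 - 1/(140*w) + C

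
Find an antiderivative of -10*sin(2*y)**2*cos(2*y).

-5*sin(2*y)**3/3 + C

Let u = sin(2*y), so du = (2*cos(2*y)) dy.
Rewriting, the integral becomes -5·∫ u^2 du = -5·u^3/3.
Substituting back, u = sin(2*y).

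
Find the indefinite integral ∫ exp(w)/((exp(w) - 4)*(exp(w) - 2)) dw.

log(exp(w) - 4)/2 - log(exp(w) - 2)/2 + C

Let u = e^w, du = e^w dw.
The integral becomes ∫ du/((u-4)(u-2)); decompose into partial fractions.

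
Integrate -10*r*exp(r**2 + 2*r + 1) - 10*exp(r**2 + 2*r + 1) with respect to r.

Let u = r**2 + 2*r + 1, so du = (2*r + 2) dr.
Rewriting, the integral becomes -5·∫ e^u du = -5·e^u.
Substituting back, u = r**2 + 2*r + 1.

-5*exp(r**2 + 2*r + 1) + C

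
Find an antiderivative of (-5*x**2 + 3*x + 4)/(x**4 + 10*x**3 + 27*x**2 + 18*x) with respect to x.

2*log(x)/9 + 2*log(x + 1)/5 - 25*log(x + 3)/9 + 97*log(x + 6)/45 + C

Factor the denominator: x*(x + 1)*(x + 3)*(x + 6).
Partial-fraction decomposition: 97/(45*(x + 6)) - 25/(9*(x + 3)) + 2/(5*(x + 1)) + 2/(9*x).
Integrate each term: A/(x−a) contributes A·log|x−a|.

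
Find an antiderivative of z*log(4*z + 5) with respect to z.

Use integration by parts with u = log(4*z + 5), dv = z dz.
Then du = 4/(4*z + 5) dz and v = z**2/2.

z**2*log(4*z + 5)/2 - z**2/4 + 5*z/8 - 25*log(4*z + 5)/32 + C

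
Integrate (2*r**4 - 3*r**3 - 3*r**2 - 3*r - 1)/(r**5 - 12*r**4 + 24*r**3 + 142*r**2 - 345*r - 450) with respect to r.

1817*log(r - 6)/63 - 973*log(r - 5)/36 - log(r + 1)/126 + 7*log(r + 3)/36 + 49/(3*r - 15) + C

Factor the denominator: (r - 6)*(r - 5)**2*(r + 1)*(r + 3).
Partial-fraction decomposition: 7/(36*(r + 3)) - 1/(126*(r + 1)) - 973/(36*(r - 5)) - 49/(3*(r - 5)**2) + 1817/(63*(r - 6)).
Integrate each term; A/(r−a) gives A·log|r−a|; A/(r−a)² gives −A/(r−a).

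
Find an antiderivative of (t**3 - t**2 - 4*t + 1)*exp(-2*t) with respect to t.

(-4*t**3 - 2*t**2 + 14*t + 3)*exp(-2*t)/8 + C

Use integration by parts with u = t**3 - t**2 - 4*t + 1, dv = exp(-2*t) dt, so v = -exp(-2*t)/2.
Apply parts 3 times (tabular method): alternate signs, differentiate u down to 0, integrate dv up.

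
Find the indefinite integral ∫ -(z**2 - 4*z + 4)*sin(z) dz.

z**2*cos(z) - 2*z*sin(z) - 4*z*cos(z) + 4*sin(z) + 2*cos(z) + C

Use integration by parts with u = z**2 - 4*z + 4, dv = -sin(z) dz, so v = cos(z).
Apply parts 2 times (tabular method): alternate signs, differentiate u down to 0, integrate dv up.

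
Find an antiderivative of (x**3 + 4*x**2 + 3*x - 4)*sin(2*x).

Use integration by parts with u = x**3 + 4*x**2 + 3*x - 4, dv = sin(2*x) dx, so v = -cos(2*x)/2.
Apply parts 3 times (tabular method): alternate signs, differentiate u down to 0, integrate dv up.

-x**3*cos(2*x)/2 + 3*x**2*sin(2*x)/4 - 2*x**2*cos(2*x) + 2*x*sin(2*x) - 3*x*cos(2*x)/4 + 3*sin(2*x)/8 + 3*cos(2*x) + C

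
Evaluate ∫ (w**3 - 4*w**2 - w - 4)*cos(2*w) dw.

Use integration by parts with u = w**3 - 4*w**2 - w - 4, dv = cos(2*w) dw, so v = sin(2*w)/2.
Apply parts 3 times (tabular method): alternate signs, differentiate u down to 0, integrate dv up.

w**3*sin(2*w)/2 - 2*w**2*sin(2*w) + 3*w**2*cos(2*w)/4 - 5*w*sin(2*w)/4 - 2*w*cos(2*w) - sin(2*w) - 5*cos(2*w)/8 + C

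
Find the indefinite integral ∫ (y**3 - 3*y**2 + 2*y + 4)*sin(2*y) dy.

-y**3*cos(2*y)/2 + 3*y**2*sin(2*y)/4 + 3*y**2*cos(2*y)/2 - 3*y*sin(2*y)/2 - y*cos(2*y)/4 + sin(2*y)/8 - 11*cos(2*y)/4 + C

Use integration by parts with u = y**3 - 3*y**2 + 2*y + 4, dv = sin(2*y) dy, so v = -cos(2*y)/2.
Apply parts 3 times (tabular method): alternate signs, differentiate u down to 0, integrate dv up.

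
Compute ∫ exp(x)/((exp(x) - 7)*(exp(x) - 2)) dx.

log(exp(x) - 7)/5 - log(exp(x) - 2)/5 + C

Let u = e^x, du = e^x dx.
The integral becomes ∫ du/((u-2)(u-7)); decompose into partial fractions.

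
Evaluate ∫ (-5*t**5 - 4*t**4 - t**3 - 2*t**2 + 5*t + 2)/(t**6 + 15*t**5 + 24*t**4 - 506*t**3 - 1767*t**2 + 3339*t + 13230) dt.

-6091*log(t - 5)/8448 + 1567*log(t - 3)/10800 + 887*log(t + 3)/2304 - 33812*log(t + 6)/297 + 523373*log(t + 7)/4800 - 24881/(160*t + 1120) + C

Factor the denominator: (t - 5)*(t - 3)*(t + 3)*(t + 6)*(t + 7)**2.
Partial-fraction decomposition: 523373/(4800*(t + 7)) + 24881/(160*(t + 7)**2) - 33812/(297*(t + 6)) + 887/(2304*(t + 3)) + 1567/(10800*(t - 3)) - 6091/(8448*(t - 5)).
Integrate each term; A/(t−a) gives A·log|t−a|; A/(t−a)² gives −A/(t−a).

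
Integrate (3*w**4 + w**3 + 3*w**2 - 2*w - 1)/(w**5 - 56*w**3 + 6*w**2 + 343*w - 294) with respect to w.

Factor the denominator: (w - 7)*(w - 2)*(w - 1)*(w + 3)*(w + 7).
Partial-fraction decomposition: 195/(112*(w + 7)) - 31/(100*(w + 3)) + 1/(48*(w - 1)) - 7/(25*(w - 2)) + 3839/(2100*(w - 7)).
Integrate each term: A/(w−a) contributes A·log|w−a|.

3839*log(w - 7)/2100 - 7*log(w - 2)/25 + log(w - 1)/48 - 31*log(w + 3)/100 + 195*log(w + 7)/112 + C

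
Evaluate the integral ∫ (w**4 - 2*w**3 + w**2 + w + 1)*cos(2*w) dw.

w**4*sin(2*w)/2 - w**3*sin(2*w) + w**3*cos(2*w) - w**2*sin(2*w) - 3*w**2*cos(2*w)/2 + 2*w*sin(2*w) - w*cos(2*w) + sin(2*w) + cos(2*w) + C

Use integration by parts with u = w**4 - 2*w**3 + w**2 + w + 1, dv = cos(2*w) dw, so v = sin(2*w)/2.
Apply parts 4 times (tabular method): alternate signs, differentiate u down to 0, integrate dv up.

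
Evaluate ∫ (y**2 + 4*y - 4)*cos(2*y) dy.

Use integration by parts with u = y**2 + 4*y - 4, dv = cos(2*y) dy, so v = sin(2*y)/2.
Apply parts 2 times (tabular method): alternate signs, differentiate u down to 0, integrate dv up.

y**2*sin(2*y)/2 + 2*y*sin(2*y) + y*cos(2*y)/2 - 9*sin(2*y)/4 + cos(2*y) + C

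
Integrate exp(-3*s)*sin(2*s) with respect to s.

Let I denote the integral. Integrate by parts with u = sin(2*s), dv = exp(-3*s) ds, so v = -exp(-3*s)/3: I = -exp(-3*s)*sin(2*s)/3 + (2/3)·∫ exp(-3*s)*cos(2*s) ds.
Apply parts again with u = cos(2*s), dv = exp(-3*s) ds: ∫ exp(-3*s)*cos(2*s) ds = -exp(-3*s)*cos(2*s)/3 − (2/3)·I. Substituting back brings back I: I = -exp(-3*s)*sin(2*s)/3 - 2*exp(-3*s)*cos(2*s)/9 − (4/9)·I.
Solving for I: (1 + 4/9)·I equals the remaining terms, so I = (9/13)·(-exp(-3*s)*sin(2*s)/3 - 2*exp(-3*s)*cos(2*s)/9).

-3*exp(-3*s)*sin(2*s)/13 - 2*exp(-3*s)*cos(2*s)/13 + C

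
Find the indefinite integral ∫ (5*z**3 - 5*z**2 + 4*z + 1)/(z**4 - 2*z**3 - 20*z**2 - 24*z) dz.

-log(z)/24 + 925*log(z - 6)/384 + 337*log(z + 2)/128 + 67/(16*z + 32) + C

Factor the denominator: z*(z - 6)*(z + 2)**2.
Partial-fraction decomposition: 337/(128*(z + 2)) - 67/(16*(z + 2)**2) + 925/(384*(z - 6)) - 1/(24*z).
Integrate each term; A/(z−a) gives A·log|z−a|; A/(z−a)² gives −A/(z−a).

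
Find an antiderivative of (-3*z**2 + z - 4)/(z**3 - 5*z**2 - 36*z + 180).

-53*log(z - 6)/6 + 74*log(z - 5)/11 - 59*log(z + 6)/66 + C

Factor the denominator: (z - 6)*(z - 5)*(z + 6).
Partial-fraction decomposition: -59/(66*(z + 6)) + 74/(11*(z - 5)) - 53/(6*(z - 6)).
Integrate each term: A/(z−a) contributes A·log|z−a|.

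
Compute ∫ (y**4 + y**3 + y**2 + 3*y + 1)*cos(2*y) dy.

Use integration by parts with u = y**4 + y**3 + y**2 + 3*y + 1, dv = cos(2*y) dy, so v = sin(2*y)/2.
Apply parts 4 times (tabular method): alternate signs, differentiate u down to 0, integrate dv up.

y**4*sin(2*y)/2 + y**3*sin(2*y)/2 + y**3*cos(2*y) - y**2*sin(2*y) + 3*y**2*cos(2*y)/4 + 3*y*sin(2*y)/4 - y*cos(2*y) + sin(2*y) + 3*cos(2*y)/8 + C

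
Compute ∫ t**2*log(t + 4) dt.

t**3*log(t + 4)/3 - t**3/9 + 2*t**2/3 - 16*t/3 + 64*log(t + 4)/3 + C

Use integration by parts with u = log(t + 4), dv = t**2 dt.
Then du = 1/(t + 4) dt and v = t**3/3.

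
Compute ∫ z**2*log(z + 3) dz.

Use integration by parts with u = log(z + 3), dv = z**2 dz.
Then du = 1/(z + 3) dz and v = z**3/3.

z**3*log(z + 3)/3 - z**3/9 + z**2/2 - 3*z + 9*log(z + 3) + C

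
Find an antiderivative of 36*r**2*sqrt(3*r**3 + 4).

Let u = 3*r**3 + 4, so du = (9*r**2) dr.
Rewriting, the integral becomes 4·∫ √u du = 4·(2/3)u^(3/2).
Substituting back, u = 3*r**3 + 4.

8*(3*r**3 + 4)**(3/2)/3 + C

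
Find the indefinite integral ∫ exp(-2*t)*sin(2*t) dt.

Let I denote the integral. Integrate by parts with u = sin(2*t), dv = exp(-2*t) dt, so v = -exp(-2*t)/2: I = -exp(-2*t)*sin(2*t)/2 + ∫ exp(-2*t)*cos(2*t) dt.
Apply parts again with u = cos(2*t), dv = exp(-2*t) dt: ∫ exp(-2*t)*cos(2*t) dt = -exp(-2*t)*cos(2*t)/2 − I. Substituting back brings back I: I = -exp(-2*t)*sin(2*t)/2 - exp(-2*t)*cos(2*t)/2 − I.
Solving for I: (1 + 1)·I equals the remaining terms, so I = (1/2)·(-exp(-2*t)*sin(2*t)/2 - exp(-2*t)*cos(2*t)/2).

-exp(-2*t)*sin(2*t)/4 - exp(-2*t)*cos(2*t)/4 + C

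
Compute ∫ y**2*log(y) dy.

Use integration by parts with u = log(y), dv = y**2 dy.
Then du = 1/y dy and v = y**3/3.

y**3*log(y)/3 - y**3/9 + C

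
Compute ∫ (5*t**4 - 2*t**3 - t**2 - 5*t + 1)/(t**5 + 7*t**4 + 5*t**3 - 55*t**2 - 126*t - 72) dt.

41*log(t - 3)/105 - log(t + 1)/2 + 103*log(t + 2)/10 - 233*log(t + 3)/6 + 471*log(t + 4)/14 + C

Factor the denominator: (t - 3)*(t + 1)*(t + 2)*(t + 3)*(t + 4).
Partial-fraction decomposition: 471/(14*(t + 4)) - 233/(6*(t + 3)) + 103/(10*(t + 2)) - 1/(2*(t + 1)) + 41/(105*(t - 3)).
Integrate each term: A/(t−a) contributes A·log|t−a|.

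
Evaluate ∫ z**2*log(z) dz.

z**3*log(z)/3 - z**3/9 + C

Use integration by parts with u = log(z), dv = z**2 dz.
Then du = 1/z dz and v = z**3/3.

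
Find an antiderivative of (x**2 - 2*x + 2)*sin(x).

Use integration by parts with u = x**2 - 2*x + 2, dv = sin(x) dx, so v = -cos(x).
Apply parts 2 times (tabular method): alternate signs, differentiate u down to 0, integrate dv up.

-x**2*cos(x) + 2*x*sin(x) + 2*x*cos(x) - 2*sin(x) + C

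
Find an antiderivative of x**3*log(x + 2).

Use integration by parts with u = log(x + 2), dv = x**3 dx.
Then du = 1/(x + 2) dx and v = x**4/4.

x**4*log(x + 2)/4 - x**4/16 + x**3/6 - x**2/2 + 2*x - 4*log(x + 2) + C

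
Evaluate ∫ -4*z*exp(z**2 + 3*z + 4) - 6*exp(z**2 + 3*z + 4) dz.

Let u = z**2 + 3*z + 4, so du = (2*z + 3) dz.
Rewriting, the integral becomes -2·∫ e^u du = -2·e^u.
Substituting back, u = z**2 + 3*z + 4.

-2*exp(z**2 + 3*z + 4) + C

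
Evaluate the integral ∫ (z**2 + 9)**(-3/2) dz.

Substitute z = 3·tan(θ), so dz = 3·sec(θ)^2 dθ and the radical becomes sqrt(z**2 + 9) = 3·sec(θ) by the Pythagorean identity.
Integrate the resulting trig expression in θ, then back-substitute tan(θ) = z/3, sec(θ) = sqrt(z**2 + 9)/3 (absorbing any constant into C).

z/(9*sqrt(z**2 + 9)) + C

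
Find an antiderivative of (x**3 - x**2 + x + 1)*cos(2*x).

Use integration by parts with u = x**3 - x**2 + x + 1, dv = cos(2*x) dx, so v = sin(2*x)/2.
Apply parts 3 times (tabular method): alternate signs, differentiate u down to 0, integrate dv up.

x**3*sin(2*x)/2 - x**2*sin(2*x)/2 + 3*x**2*cos(2*x)/4 - x*sin(2*x)/4 - x*cos(2*x)/2 + 3*sin(2*x)/4 - cos(2*x)/8 + C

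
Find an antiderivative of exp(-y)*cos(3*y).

Let I denote the integral. Integrate by parts with u = cos(3*y), dv = exp(-y) dy, so v = -exp(-y): I = -exp(-y)*cos(3*y) − 3·∫ exp(-y)*sin(3*y) dy.
Apply parts again with u = sin(3*y), dv = exp(-y) dy: ∫ exp(-y)*sin(3*y) dy = -exp(-y)*sin(3*y) + 3·I. Substituting back brings back I: I = 3*exp(-y)*sin(3*y) - exp(-y)*cos(3*y) − 9·I.
Solving for I: (1 + 9)·I equals the remaining terms, so I = (1/10)·(3*exp(-y)*sin(3*y) - exp(-y)*cos(3*y)).

3*exp(-y)*sin(3*y)/10 - exp(-y)*cos(3*y)/10 + C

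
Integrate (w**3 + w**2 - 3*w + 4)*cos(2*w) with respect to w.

Use integration by parts with u = w**3 + w**2 - 3*w + 4, dv = cos(2*w) dw, so v = sin(2*w)/2.
Apply parts 3 times (tabular method): alternate signs, differentiate u down to 0, integrate dv up.

w**3*sin(2*w)/2 + w**2*sin(2*w)/2 + 3*w**2*cos(2*w)/4 - 9*w*sin(2*w)/4 + w*cos(2*w)/2 + 7*sin(2*w)/4 - 9*cos(2*w)/8 + C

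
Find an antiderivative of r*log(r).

Use integration by parts with u = log(r), dv = r dr.
Then du = 1/r dr and v = r**2/2.

r**2*log(r)/2 - r**2/4 + C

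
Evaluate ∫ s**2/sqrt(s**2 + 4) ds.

Substitute s = 2·tan(θ), so ds = 2·sec(θ)^2 dθ and the radical becomes sqrt(s**2 + 4) = 2·sec(θ) by the Pythagorean identity.
Integrate the resulting trig expression in θ, then back-substitute tan(θ) = s/2, sec(θ) = sqrt(s**2 + 4)/2 (absorbing any constant into C).

s*sqrt(s**2 + 4)/2 - 2*log(s + sqrt(s**2 + 4)) + C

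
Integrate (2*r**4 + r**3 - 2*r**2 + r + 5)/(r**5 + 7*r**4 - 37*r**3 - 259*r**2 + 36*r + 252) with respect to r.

2747*log(r - 6)/5460 - log(r - 1)/80 + log(r + 1)/140 - 329*log(r + 6)/60 + 1453*log(r + 7)/208 + C

Factor the denominator: (r - 6)*(r - 1)*(r + 1)*(r + 6)*(r + 7).
Partial-fraction decomposition: 1453/(208*(r + 7)) - 329/(60*(r + 6)) + 1/(140*(r + 1)) - 1/(80*(r - 1)) + 2747/(5460*(r - 6)).
Integrate each term: A/(r−a) contributes A·log|r−a|.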